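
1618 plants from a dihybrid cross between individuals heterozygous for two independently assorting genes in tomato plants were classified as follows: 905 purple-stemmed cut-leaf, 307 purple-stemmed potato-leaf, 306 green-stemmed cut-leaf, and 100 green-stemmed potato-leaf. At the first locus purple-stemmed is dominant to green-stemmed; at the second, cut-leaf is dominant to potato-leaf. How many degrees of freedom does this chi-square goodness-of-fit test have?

3

A dihybrid F₂ with independent assortment and complete dominance at both loci gives a 9:3:3:1 phenotypic ratio.
A goodness-of-fit test with 4 phenotype classes has df = 4 − 1 = 3.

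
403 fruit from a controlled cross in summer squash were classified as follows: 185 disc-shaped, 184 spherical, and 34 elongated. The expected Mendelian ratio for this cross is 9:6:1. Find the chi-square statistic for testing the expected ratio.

Total ratio parts = 16. Expected numbers out of 403:
  disc-shaped: 403 × 9/16 = 226.6875
  spherical: 403 × 6/16 = 151.125
  elongated: 403 × 1/16 = 25.1875
χ² = Σ (O − E)² / E
  disc-shaped: (185 − 226.6875)² / 226.6875 = 7.6663
  spherical: (184 − 151.125)² / 151.125 = 7.1515
  elongated: (34 − 25.1875)² / 25.1875 = 3.0833
χ² = 7.6663 + 7.1515 + 3.0833 = 17.9011 ≈ 17.901

17.901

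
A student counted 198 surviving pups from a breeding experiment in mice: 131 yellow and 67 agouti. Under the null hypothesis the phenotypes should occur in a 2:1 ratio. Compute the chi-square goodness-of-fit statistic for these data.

Under the 2:1 hypothesis (Σ ratio = 3, N = 198):
  yellow: 198 × 2/3 = 132
  agouti: 198 × 1/3 = 66
χ² = Σ (O − E)² / E
  yellow: (131 − 132)² / 132 = 0.0076
  agouti: (67 − 66)² / 66 = 0.0152
χ² = 0.0076 + 0.0152 = 0.0228 ≈ 0.023

0.023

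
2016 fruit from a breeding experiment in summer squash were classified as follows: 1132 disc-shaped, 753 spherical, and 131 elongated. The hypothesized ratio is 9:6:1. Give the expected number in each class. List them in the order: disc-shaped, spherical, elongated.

1134, 756, 126

Total ratio parts = 16. Expected numbers out of 2016:
  disc-shaped: 2016 × 9/16 = 1134
  spherical: 2016 × 6/16 = 756
  elongated: 2016 × 1/16 = 126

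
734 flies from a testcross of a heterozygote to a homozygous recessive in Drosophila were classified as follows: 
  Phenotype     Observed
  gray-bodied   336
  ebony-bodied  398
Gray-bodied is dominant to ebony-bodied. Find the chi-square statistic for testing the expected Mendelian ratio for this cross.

A testcross of a heterozygote (Aa × aa) gives a 1:1 phenotypic ratio.
Under the 1:1 hypothesis (Σ ratio = 2, N = 734):
  gray-bodied: 734 × 1/2 = 367
  ebony-bodied: 734 × 1/2 = 367
χ² = Σ (O − E)² / E
  gray-bodied: (336 − 367)² / 367 = 2.6185
  ebony-bodied: (398 − 367)² / 367 = 2.6185
χ² = 2.6185 + 2.6185 = 5.237

5.237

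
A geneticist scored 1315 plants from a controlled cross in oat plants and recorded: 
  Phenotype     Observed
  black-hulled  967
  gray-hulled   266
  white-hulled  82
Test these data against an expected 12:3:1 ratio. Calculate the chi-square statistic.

Expected counts for N = 1315 under a 12:3:1 ratio (total parts = 16):
  black-hulled: 1315 × 12/16 = 986.25
  gray-hulled: 1315 × 3/16 = 246.5625
  white-hulled: 1315 × 1/16 = 82.1875
χ² = Σ (O − E)² / E
  black-hulled: (967 − 986.25)² / 986.25 = 0.3757
  gray-hulled: (266 − 246.5625)² / 246.5625 = 1.5323
  white-hulled: (82 − 82.1875)² / 82.1875 = 0.0004
χ² = 0.3757 + 1.5323 + 0.0004 = 1.9084 ≈ 1.908

1.908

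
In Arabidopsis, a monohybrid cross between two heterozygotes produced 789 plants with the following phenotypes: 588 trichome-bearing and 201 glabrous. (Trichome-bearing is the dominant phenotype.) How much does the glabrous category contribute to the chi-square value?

For a monohybrid cross between heterozygotes with complete dominance, the expected phenotypic ratio is 3:1.
Total ratio parts = 4. Expected numbers out of 789:
  trichome-bearing: 789 × 3/4 = 591.75
  glabrous: 789 × 1/4 = 197.25
Contribution of glabrous: (201 − 197.25)² / 197.25 = 0.0713

0.071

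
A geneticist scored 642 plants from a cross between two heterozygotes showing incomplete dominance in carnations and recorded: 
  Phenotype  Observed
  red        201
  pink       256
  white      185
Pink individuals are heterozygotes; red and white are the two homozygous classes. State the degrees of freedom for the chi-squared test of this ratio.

With incomplete dominance, a heterozygote × heterozygote cross gives a 1:2:1 phenotypic ratio.
A goodness-of-fit test with 3 phenotype classes has df = 3 − 1 = 2.

2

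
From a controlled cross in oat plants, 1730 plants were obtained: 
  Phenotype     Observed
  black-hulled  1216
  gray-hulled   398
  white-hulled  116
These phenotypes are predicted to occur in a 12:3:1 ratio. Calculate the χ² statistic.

22.404

Expected counts for N = 1730 under a 12:3:1 ratio (total parts = 16):
  black-hulled: 1730 × 12/16 = 1297.5
  gray-hulled: 1730 × 3/16 = 324.375
  white-hulled: 1730 × 1/16 = 108.125
χ² = Σ (O − E)² / E
  black-hulled: (1216 − 1297.5)² / 1297.5 = 5.1193
  gray-hulled: (398 − 324.375)² / 324.375 = 16.7110
  white-hulled: (116 − 108.125)² / 108.125 = 0.5736
χ² = 5.1193 + 16.7110 + 0.5736 = 22.4039 ≈ 22.404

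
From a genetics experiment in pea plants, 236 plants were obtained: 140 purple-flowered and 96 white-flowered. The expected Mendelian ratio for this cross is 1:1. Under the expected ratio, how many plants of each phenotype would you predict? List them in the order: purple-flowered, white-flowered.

Expected counts for N = 236 under a 1:1 ratio (total parts = 2):
  purple-flowered: 236 × 1/2 = 118
  white-flowered: 236 × 1/2 = 118

118, 118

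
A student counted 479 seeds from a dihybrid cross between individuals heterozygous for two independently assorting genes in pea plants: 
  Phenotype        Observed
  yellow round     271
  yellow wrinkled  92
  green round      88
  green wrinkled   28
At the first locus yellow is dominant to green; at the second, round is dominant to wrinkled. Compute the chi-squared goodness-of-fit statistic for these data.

A dihybrid F₂ with independent assortment and complete dominance at both loci gives a 9:3:3:1 phenotypic ratio.
Expected counts for N = 479 under a 9:3:3:1 ratio (total parts = 16):
  yellow round: 479 × 9/16 = 269.4375
  yellow wrinkled: 479 × 3/16 = 89.8125
  green round: 479 × 3/16 = 89.8125
  green wrinkled: 479 × 1/16 = 29.9375
χ² = Σ (O − E)² / E
  yellow round: (271 − 269.4375)² / 269.4375 = 0.0091
  yellow wrinkled: (92 − 89.8125)² / 89.8125 = 0.0533
  green round: (88 − 89.8125)² / 89.8125 = 0.0366
  green wrinkled: (28 − 29.9375)² / 29.9375 = 0.1254
χ² = 0.0091 + 0.0533 + 0.0366 + 0.1254 = 0.2244 ≈ 0.224

0.224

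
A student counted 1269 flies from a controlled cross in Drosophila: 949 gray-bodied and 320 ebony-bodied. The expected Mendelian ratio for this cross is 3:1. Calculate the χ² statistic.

The 3:1 ratio has 4 parts, so with N = 1269 the expected counts are:
  gray-bodied: 1269 × 3/4 = 951.75
  ebony-bodied: 1269 × 1/4 = 317.25
χ² = Σ (O − E)² / E
  gray-bodied: (949 − 951.75)² / 951.75 = 0.0079
  ebony-bodied: (320 − 317.25)² / 317.25 = 0.0238
χ² = 0.0079 + 0.0238 = 0.0317 ≈ 0.032

0.032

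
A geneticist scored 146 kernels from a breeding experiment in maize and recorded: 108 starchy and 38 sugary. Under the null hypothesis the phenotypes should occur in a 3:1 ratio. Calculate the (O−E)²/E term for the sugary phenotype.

Expected counts for N = 146 under a 3:1 ratio (total parts = 4):
  starchy: 146 × 3/4 = 109.5
  sugary: 146 × 1/4 = 36.5
Contribution of sugary: (38 − 36.5)² / 36.5 = 0.0616

0.062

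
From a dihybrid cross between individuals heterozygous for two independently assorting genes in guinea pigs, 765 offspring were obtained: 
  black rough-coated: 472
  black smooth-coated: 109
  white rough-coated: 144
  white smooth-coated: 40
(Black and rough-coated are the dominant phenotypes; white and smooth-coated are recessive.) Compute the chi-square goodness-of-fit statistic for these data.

A dihybrid F₂ with independent assortment and complete dominance at both loci gives a 9:3:3:1 phenotypic ratio.
Total ratio parts = 16. Expected numbers out of 765:
  black rough-coated: 765 × 9/16 = 430.3125
  black smooth-coated: 765 × 3/16 = 143.4375
  white rough-coated: 765 × 3/16 = 143.4375
  white smooth-coated: 765 × 1/16 = 47.8125
χ² = Σ (O − E)² / E
  black rough-coated: (472 − 430.3125)² / 430.3125 = 4.0386
  black smooth-coated: (109 − 143.4375)² / 143.4375 = 8.2680
  white rough-coated: (144 − 143.4375)² / 143.4375 = 0.0022
  white smooth-coated: (40 − 47.8125)² / 47.8125 = 1.2766
χ² = 4.0386 + 8.2680 + 0.0022 + 1.2766 = 13.5854 ≈ 13.585

13.585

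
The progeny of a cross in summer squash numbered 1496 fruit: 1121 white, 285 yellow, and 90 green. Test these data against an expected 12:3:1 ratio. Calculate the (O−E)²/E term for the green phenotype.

Expected counts for N = 1496 under a 12:3:1 ratio (total parts = 16):
  white: 1496 × 12/16 = 1122
  yellow: 1496 × 3/16 = 280.5
  green: 1496 × 1/16 = 93.5
Contribution of green: (90 − 93.5)² / 93.5 = 0.1310

0.131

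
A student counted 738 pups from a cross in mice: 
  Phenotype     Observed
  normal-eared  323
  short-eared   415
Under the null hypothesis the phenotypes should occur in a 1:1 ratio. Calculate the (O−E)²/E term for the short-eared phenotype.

Under the 1:1 hypothesis (Σ ratio = 2, N = 738):
  normal-eared: 738 × 1/2 = 369
  short-eared: 738 × 1/2 = 369
Contribution of short-eared: (415 − 369)² / 369 = 5.7344

5.734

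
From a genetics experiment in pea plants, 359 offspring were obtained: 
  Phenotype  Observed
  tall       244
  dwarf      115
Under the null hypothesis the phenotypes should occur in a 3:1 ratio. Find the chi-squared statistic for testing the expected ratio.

Total ratio parts = 4. Expected numbers out of 359:
  tall: 359 × 3/4 = 269.25
  dwarf: 359 × 1/4 = 89.75
χ² = Σ (O − E)² / E
  tall: (244 − 269.25)² / 269.25 = 2.3679
  dwarf: (115 − 89.75)² / 89.75 = 7.1038
χ² = 2.3679 + 7.1038 = 9.4717 ≈ 9.472

9.472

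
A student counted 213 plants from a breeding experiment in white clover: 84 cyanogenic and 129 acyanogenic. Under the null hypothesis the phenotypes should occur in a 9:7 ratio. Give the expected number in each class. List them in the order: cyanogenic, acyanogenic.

119.8125, 93.1875

Total ratio parts = 16. Expected numbers out of 213:
  cyanogenic: 213 × 9/16 = 119.8125
  acyanogenic: 213 × 7/16 = 93.1875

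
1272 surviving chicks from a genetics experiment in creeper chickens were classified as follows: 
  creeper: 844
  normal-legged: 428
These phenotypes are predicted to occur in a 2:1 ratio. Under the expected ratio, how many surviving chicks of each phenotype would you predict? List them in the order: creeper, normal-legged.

848, 424

Expected counts for N = 1272 under a 2:1 ratio (total parts = 3):
  creeper: 1272 × 2/3 = 848
  normal-legged: 1272 × 1/3 = 424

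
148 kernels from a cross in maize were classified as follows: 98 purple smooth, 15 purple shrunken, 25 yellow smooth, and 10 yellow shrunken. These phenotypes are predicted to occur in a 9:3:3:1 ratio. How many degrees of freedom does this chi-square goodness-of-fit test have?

A goodness-of-fit test with 4 phenotype classes has df = 4 − 1 = 3.

3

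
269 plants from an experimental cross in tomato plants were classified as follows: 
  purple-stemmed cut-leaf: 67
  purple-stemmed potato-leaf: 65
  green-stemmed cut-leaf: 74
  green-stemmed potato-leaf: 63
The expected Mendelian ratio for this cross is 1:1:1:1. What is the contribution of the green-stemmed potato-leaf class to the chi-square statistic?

0.269

Total ratio parts = 4. Expected numbers out of 269:
  purple-stemmed cut-leaf: 269 × 1/4 = 67.25
  purple-stemmed potato-leaf: 269 × 1/4 = 67.25
  green-stemmed cut-leaf: 269 × 1/4 = 67.25
  green-stemmed potato-leaf: 269 × 1/4 = 67.25
Contribution of green-stemmed potato-leaf: (63 − 67.25)² / 67.25 = 0.2686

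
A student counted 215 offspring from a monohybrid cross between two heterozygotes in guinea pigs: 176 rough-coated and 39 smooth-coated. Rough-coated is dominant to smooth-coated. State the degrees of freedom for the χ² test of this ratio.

1

For a monohybrid cross between heterozygotes with complete dominance, the expected phenotypic ratio is 3:1.
A goodness-of-fit test with 2 phenotype classes has df = 2 − 1 = 1.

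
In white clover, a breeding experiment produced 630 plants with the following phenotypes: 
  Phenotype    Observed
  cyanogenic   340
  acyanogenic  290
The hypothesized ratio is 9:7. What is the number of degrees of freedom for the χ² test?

A goodness-of-fit test with 2 phenotype classes has df = 2 − 1 = 1.

1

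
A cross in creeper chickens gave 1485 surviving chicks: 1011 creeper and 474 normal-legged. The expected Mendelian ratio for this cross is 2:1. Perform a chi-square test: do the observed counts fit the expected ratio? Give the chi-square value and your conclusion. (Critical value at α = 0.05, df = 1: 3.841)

1.336; consistent

Expected counts for N = 1485 under a 2:1 ratio (total parts = 3):
  creeper: 1485 × 2/3 = 990
  normal-legged: 1485 × 1/3 = 495
χ² = Σ (O − E)² / E
  creeper: (1011 − 990)² / 990 = 0.4455
  normal-legged: (474 − 495)² / 495 = 0.8909
χ² = 0.4455 + 0.8909 = 1.3364 ≈ 1.336
Degrees of freedom = 2 − 1 = 1; critical value at α = 0.05 is 3.841.
Since 1.336 < 3.841, we fail to reject the null hypothesis — the data are consistent with the 2:1 ratio.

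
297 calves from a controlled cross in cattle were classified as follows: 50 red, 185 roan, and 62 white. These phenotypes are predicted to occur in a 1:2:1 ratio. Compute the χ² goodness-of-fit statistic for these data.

18.912

The 1:2:1 ratio has 4 parts, so with N = 297 the expected counts are:
  red: 297 × 1/4 = 74.25
  roan: 297 × 2/4 = 148.5
  white: 297 × 1/4 = 74.25
χ² = Σ (O − E)² / E
  red: (50 − 74.25)² / 74.25 = 7.9200
  roan: (185 − 148.5)² / 148.5 = 8.9714
  white: (62 − 74.25)² / 74.25 = 2.0210
χ² = 7.9200 + 8.9714 + 2.0210 = 18.9124 ≈ 18.912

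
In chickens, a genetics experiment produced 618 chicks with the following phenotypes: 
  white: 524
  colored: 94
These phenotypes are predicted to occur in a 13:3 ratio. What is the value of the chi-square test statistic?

5.083

Under the 13:3 hypothesis (Σ ratio = 16, N = 618):
  white: 618 × 13/16 = 502.125
  colored: 618 × 3/16 = 115.875
χ² = Σ (O − E)² / E
  white: (524 − 502.125)² / 502.125 = 0.9530
  colored: (94 − 115.875)² / 115.875 = 4.1296
χ² = 0.9530 + 4.1296 = 5.0826 ≈ 5.083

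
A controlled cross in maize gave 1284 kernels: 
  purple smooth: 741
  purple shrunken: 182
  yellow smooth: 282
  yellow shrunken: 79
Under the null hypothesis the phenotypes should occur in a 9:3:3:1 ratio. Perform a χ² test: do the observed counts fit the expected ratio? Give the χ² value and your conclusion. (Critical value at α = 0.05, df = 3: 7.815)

The 9:3:3:1 ratio has 16 parts, so with N = 1284 the expected counts are:
  purple smooth: 1284 × 9/16 = 722.25
  purple shrunken: 1284 × 3/16 = 240.75
  yellow smooth: 1284 × 3/16 = 240.75
  yellow shrunken: 1284 × 1/16 = 80.25
χ² = Σ (O − E)² / E
  purple smooth: (741 − 722.25)² / 722.25 = 0.4868
  purple shrunken: (182 − 240.75)² / 240.75 = 14.3367
  yellow smooth: (282 − 240.75)² / 240.75 = 7.0678
  yellow shrunken: (79 − 80.25)² / 80.25 = 0.0195
χ² = 0.4868 + 14.3367 + 7.0678 + 0.0195 = 21.9108 ≈ 21.911
Degrees of freedom = 4 − 1 = 3; critical value at α = 0.05 is 7.815.
Since 21.911 > 7.815, we reject the null hypothesis — the data do not fit the 9:3:3:1 ratio.

21.911; not consistent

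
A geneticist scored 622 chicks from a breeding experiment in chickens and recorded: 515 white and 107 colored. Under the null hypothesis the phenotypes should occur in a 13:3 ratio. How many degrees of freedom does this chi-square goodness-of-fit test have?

1

A goodness-of-fit test with 2 phenotype classes has df = 2 − 1 = 1.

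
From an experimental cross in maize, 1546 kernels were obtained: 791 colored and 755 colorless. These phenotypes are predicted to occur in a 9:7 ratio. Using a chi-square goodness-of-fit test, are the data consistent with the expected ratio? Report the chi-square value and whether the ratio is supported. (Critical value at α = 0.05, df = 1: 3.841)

Expected counts for N = 1546 under a 9:7 ratio (total parts = 16):
  colored: 1546 × 9/16 = 869.625
  colorless: 1546 × 7/16 = 676.375
χ² = Σ (O − E)² / E
  colored: (791 − 869.625)² / 869.625 = 7.1087
  colorless: (755 − 676.375)² / 676.375 = 9.1397
χ² = 7.1087 + 9.1397 = 16.2484 ≈ 16.248
Degrees of freedom = 2 − 1 = 1; critical value at α = 0.05 is 3.841.
Since 16.248 > 3.841, we reject the null hypothesis — the data do not fit the 9:7 ratio.

16.248; not consistent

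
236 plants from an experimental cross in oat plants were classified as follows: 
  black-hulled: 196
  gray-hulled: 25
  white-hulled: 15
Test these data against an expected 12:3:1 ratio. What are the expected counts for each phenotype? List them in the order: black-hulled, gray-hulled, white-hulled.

Total ratio parts = 16. Expected numbers out of 236:
  black-hulled: 236 × 12/16 = 177
  gray-hulled: 236 × 3/16 = 44.25
  white-hulled: 236 × 1/16 = 14.75

177, 44.25, 14.75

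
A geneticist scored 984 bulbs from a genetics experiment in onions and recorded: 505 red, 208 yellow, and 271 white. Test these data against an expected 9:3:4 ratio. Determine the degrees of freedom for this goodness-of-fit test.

A goodness-of-fit test with 3 phenotype classes has df = 3 − 1 = 2.

2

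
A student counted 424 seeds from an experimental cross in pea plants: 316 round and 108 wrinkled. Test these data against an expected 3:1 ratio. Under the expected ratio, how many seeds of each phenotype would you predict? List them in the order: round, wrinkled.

318, 106

Total ratio parts = 4. Expected numbers out of 424:
  round: 424 × 3/4 = 318
  wrinkled: 424 × 1/4 = 106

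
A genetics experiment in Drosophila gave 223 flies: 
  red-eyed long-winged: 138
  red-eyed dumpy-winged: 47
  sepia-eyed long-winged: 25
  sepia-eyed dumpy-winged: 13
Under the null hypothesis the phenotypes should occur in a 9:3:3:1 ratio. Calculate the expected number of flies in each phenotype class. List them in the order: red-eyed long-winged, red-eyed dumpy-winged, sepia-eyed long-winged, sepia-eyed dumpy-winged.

125.4375, 41.8125, 41.8125, 13.9375

Under the 9:3:3:1 hypothesis (Σ ratio = 16, N = 223):
  red-eyed long-winged: 223 × 9/16 = 125.4375
  red-eyed dumpy-winged: 223 × 3/16 = 41.8125
  sepia-eyed long-winged: 223 × 3/16 = 41.8125
  sepia-eyed dumpy-winged: 223 × 1/16 = 13.9375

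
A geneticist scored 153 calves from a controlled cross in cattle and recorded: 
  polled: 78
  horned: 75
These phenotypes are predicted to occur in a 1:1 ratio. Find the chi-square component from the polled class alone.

Under the 1:1 hypothesis (Σ ratio = 2, N = 153):
  polled: 153 × 1/2 = 76.5
  horned: 153 × 1/2 = 76.5
Contribution of polled: (78 − 76.5)² / 76.5 = 0.0294

0.029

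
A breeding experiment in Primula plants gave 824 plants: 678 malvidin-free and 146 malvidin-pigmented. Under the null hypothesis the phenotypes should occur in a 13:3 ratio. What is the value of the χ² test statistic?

Under the 13:3 hypothesis (Σ ratio = 16, N = 824):
  malvidin-free: 824 × 13/16 = 669.5
  malvidin-pigmented: 824 × 3/16 = 154.5
χ² = Σ (O − E)² / E
  malvidin-free: (678 − 669.5)² / 669.5 = 0.1079
  malvidin-pigmented: (146 − 154.5)² / 154.5 = 0.4676
χ² = 0.1079 + 0.4676 = 0.5755 ≈ 0.576

0.576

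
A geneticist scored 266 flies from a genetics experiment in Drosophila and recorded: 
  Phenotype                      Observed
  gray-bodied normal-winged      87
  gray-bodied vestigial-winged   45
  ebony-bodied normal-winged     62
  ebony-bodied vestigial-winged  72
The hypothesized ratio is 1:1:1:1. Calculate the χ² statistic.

14.030

The 1:1:1:1 ratio has 4 parts, so with N = 266 the expected counts are:
  gray-bodied normal-winged: 266 × 1/4 = 66.5
  gray-bodied vestigial-winged: 266 × 1/4 = 66.5
  ebony-bodied normal-winged: 266 × 1/4 = 66.5
  ebony-bodied vestigial-winged: 266 × 1/4 = 66.5
χ² = Σ (O − E)² / E
  gray-bodied normal-winged: (87 − 66.5)² / 66.5 = 6.3195
  gray-bodied vestigial-winged: (45 − 66.5)² / 66.5 = 6.9511
  ebony-bodied normal-winged: (62 − 66.5)² / 66.5 = 0.3045
  ebony-bodied vestigial-winged: (72 − 66.5)² / 66.5 = 0.4549
χ² = 6.3195 + 6.9511 + 0.3045 + 0.4549 = 14.030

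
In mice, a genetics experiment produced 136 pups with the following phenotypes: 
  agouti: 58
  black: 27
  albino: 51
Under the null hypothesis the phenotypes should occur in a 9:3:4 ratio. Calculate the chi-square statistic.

Total ratio parts = 16. Expected numbers out of 136:
  agouti: 136 × 9/16 = 76.5
  black: 136 × 3/16 = 25.5
  albino: 136 × 4/16 = 34
χ² = Σ (O − E)² / E
  agouti: (58 − 76.5)² / 76.5 = 4.4739
  black: (27 − 25.5)² / 25.5 = 0.0882
  albino: (51 − 34)² / 34 = 8.5000
χ² = 4.4739 + 0.0882 + 8.5000 = 13.0621 ≈ 13.062

13.062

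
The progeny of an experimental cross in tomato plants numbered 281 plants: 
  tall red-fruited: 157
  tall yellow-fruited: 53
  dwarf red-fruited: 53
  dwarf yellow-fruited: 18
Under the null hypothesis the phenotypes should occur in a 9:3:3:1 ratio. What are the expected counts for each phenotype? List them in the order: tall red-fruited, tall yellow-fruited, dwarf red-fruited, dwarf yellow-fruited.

Expected counts for N = 281 under a 9:3:3:1 ratio (total parts = 16):
  tall red-fruited: 281 × 9/16 = 158.0625
  tall yellow-fruited: 281 × 3/16 = 52.6875
  dwarf red-fruited: 281 × 3/16 = 52.6875
  dwarf yellow-fruited: 281 × 1/16 = 17.5625

158.0625, 52.6875, 52.6875, 17.5625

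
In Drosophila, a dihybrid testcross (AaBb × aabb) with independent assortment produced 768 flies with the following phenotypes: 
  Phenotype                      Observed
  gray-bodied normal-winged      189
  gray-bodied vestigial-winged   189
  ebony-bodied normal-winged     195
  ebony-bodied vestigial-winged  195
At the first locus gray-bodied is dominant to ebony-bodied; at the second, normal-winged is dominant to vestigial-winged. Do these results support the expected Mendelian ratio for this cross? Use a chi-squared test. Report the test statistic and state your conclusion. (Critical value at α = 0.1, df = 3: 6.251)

A dihybrid testcross with independent assortment gives a 1:1:1:1 ratio.
Expected counts for N = 768 under a 1:1:1:1 ratio (total parts = 4):
  gray-bodied normal-winged: 768 × 1/4 = 192
  gray-bodied vestigial-winged: 768 × 1/4 = 192
  ebony-bodied normal-winged: 768 × 1/4 = 192
  ebony-bodied vestigial-winged: 768 × 1/4 = 192
χ² = Σ (O − E)² / E
  gray-bodied normal-winged: (189 − 192)² / 192 = 0.0469
  gray-bodied vestigial-winged: (189 − 192)² / 192 = 0.0469
  ebony-bodied normal-winged: (195 − 192)² / 192 = 0.0469
  ebony-bodied vestigial-winged: (195 − 192)² / 192 = 0.0469
χ² = 0.0469 + 0.0469 + 0.0469 + 0.0469 = 0.1876 ≈ 0.188
Degrees of freedom = 4 − 1 = 3; critical value at α = 0.1 is 6.251.
Since 0.188 < 6.251, we fail to reject the null hypothesis — the data are consistent with the 1:1:1:1 ratio.

0.188; consistent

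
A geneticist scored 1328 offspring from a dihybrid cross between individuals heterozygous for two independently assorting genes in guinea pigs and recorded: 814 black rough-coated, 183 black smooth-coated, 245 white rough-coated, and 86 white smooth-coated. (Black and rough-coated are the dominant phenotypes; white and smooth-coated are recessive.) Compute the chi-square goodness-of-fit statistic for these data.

23.676

A dihybrid F₂ with independent assortment and complete dominance at both loci gives a 9:3:3:1 phenotypic ratio.
The 9:3:3:1 ratio has 16 parts, so with N = 1328 the expected counts are:
  black rough-coated: 1328 × 9/16 = 747
  black smooth-coated: 1328 × 3/16 = 249
  white rough-coated: 1328 × 3/16 = 249
  white smooth-coated: 1328 × 1/16 = 83
χ² = Σ (O − E)² / E
  black rough-coated: (814 − 747)² / 747 = 6.0094
  black smooth-coated: (183 − 249)² / 249 = 17.4940
  white rough-coated: (245 − 249)² / 249 = 0.0643
  white smooth-coated: (86 − 83)² / 83 = 0.1084
χ² = 6.0094 + 17.4940 + 0.0643 + 0.1084 = 23.6761 ≈ 23.676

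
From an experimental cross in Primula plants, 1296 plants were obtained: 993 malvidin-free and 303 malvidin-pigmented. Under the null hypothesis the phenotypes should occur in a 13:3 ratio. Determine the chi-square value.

The 13:3 ratio has 16 parts, so with N = 1296 the expected counts are:
  malvidin-free: 1296 × 13/16 = 1053
  malvidin-pigmented: 1296 × 3/16 = 243
χ² = Σ (O − E)² / E
  malvidin-free: (993 − 1053)² / 1053 = 3.4188
  malvidin-pigmented: (303 − 243)² / 243 = 14.8148
χ² = 3.4188 + 14.8148 = 18.2336 ≈ 18.234

18.234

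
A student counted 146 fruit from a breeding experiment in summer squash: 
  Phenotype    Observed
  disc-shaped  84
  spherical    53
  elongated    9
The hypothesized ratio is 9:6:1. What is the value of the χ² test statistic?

The 9:6:1 ratio has 16 parts, so with N = 146 the expected counts are:
  disc-shaped: 146 × 9/16 = 82.125
  spherical: 146 × 6/16 = 54.75
  elongated: 146 × 1/16 = 9.125
χ² = Σ (O − E)² / E
  disc-shaped: (84 − 82.125)² / 82.125 = 0.0428
  spherical: (53 − 54.75)² / 54.75 = 0.0559
  elongated: (9 − 9.125)² / 9.125 = 0.0017
χ² = 0.0428 + 0.0559 + 0.0017 = 0.1004 ≈ 0.100

0.100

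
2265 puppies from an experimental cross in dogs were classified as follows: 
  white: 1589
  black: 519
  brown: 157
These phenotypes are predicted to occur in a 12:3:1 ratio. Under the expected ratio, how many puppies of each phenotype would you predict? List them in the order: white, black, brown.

1698.75, 424.6875, 141.5625

Total ratio parts = 16. Expected numbers out of 2265:
  white: 2265 × 12/16 = 1698.75
  black: 2265 × 3/16 = 424.6875
  brown: 2265 × 1/16 = 141.5625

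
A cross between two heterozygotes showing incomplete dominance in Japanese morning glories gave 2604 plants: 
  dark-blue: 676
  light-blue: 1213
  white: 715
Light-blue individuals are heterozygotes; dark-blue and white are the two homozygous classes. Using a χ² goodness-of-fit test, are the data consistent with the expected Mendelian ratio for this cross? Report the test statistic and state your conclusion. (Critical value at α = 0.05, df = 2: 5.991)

13.336; not consistent

With incomplete dominance, a heterozygote × heterozygote cross gives a 1:2:1 phenotypic ratio.
The 1:2:1 ratio has 4 parts, so with N = 2604 the expected counts are:
  dark-blue: 2604 × 1/4 = 651
  light-blue: 2604 × 2/4 = 1302
  white: 2604 × 1/4 = 651
χ² = Σ (O − E)² / E
  dark-blue: (676 − 651)² / 651 = 0.9601
  light-blue: (1213 − 1302)² / 1302 = 6.0837
  white: (715 − 651)² / 651 = 6.2919
χ² = 0.9601 + 6.0837 + 6.2919 = 13.3357 ≈ 13.336
Degrees of freedom = 3 − 1 = 2; critical value at α = 0.05 is 5.991.
Since 13.336 > 5.991, we reject the null hypothesis — the data do not fit the 1:2:1 ratio.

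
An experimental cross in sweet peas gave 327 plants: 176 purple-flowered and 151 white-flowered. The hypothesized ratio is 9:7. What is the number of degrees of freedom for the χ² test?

1

A goodness-of-fit test with 2 phenotype classes has df = 2 − 1 = 1.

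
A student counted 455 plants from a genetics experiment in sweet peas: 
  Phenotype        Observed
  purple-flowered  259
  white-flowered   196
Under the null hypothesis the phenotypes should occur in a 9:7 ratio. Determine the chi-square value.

The 9:7 ratio has 16 parts, so with N = 455 the expected counts are:
  purple-flowered: 455 × 9/16 = 255.9375
  white-flowered: 455 × 7/16 = 199.0625
χ² = Σ (O − E)² / E
  purple-flowered: (259 − 255.9375)² / 255.9375 = 0.0366
  white-flowered: (196 − 199.0625)² / 199.0625 = 0.0471
χ² = 0.0366 + 0.0471 = 0.0837 ≈ 0.084

0.084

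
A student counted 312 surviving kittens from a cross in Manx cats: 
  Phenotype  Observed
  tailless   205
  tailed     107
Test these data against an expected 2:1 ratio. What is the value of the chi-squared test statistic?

Under the 2:1 hypothesis (Σ ratio = 3, N = 312):
  tailless: 312 × 2/3 = 208
  tailed: 312 × 1/3 = 104
χ² = Σ (O − E)² / E
  tailless: (205 − 208)² / 208 = 0.0433
  tailed: (107 − 104)² / 104 = 0.0865
χ² = 0.0433 + 0.0865 = 0.1298 ≈ 0.130

0.130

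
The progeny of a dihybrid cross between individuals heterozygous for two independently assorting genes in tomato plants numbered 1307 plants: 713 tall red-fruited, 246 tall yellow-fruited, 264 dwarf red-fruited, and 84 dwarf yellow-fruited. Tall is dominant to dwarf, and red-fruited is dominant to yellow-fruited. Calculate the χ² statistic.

2.202

A dihybrid F₂ with independent assortment and complete dominance at both loci gives a 9:3:3:1 phenotypic ratio.
Expected counts for N = 1307 under a 9:3:3:1 ratio (total parts = 16):
  tall red-fruited: 1307 × 9/16 = 735.1875
  tall yellow-fruited: 1307 × 3/16 = 245.0625
  dwarf red-fruited: 1307 × 3/16 = 245.0625
  dwarf yellow-fruited: 1307 × 1/16 = 81.6875
χ² = Σ (O − E)² / E
  tall red-fruited: (713 − 735.1875)² / 735.1875 = 0.6696
  tall yellow-fruited: (246 − 245.0625)² / 245.0625 = 0.0036
  dwarf red-fruited: (264 − 245.0625)² / 245.0625 = 1.4634
  dwarf yellow-fruited: (84 − 81.6875)² / 81.6875 = 0.0655
χ² = 0.6696 + 0.0036 + 1.4634 + 0.0655 = 2.2021 ≈ 2.202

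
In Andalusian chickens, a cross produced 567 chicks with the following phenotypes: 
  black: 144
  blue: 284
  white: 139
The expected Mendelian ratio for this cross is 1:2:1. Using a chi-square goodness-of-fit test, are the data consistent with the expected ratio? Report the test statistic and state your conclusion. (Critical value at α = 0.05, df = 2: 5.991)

0.090; consistent

Total ratio parts = 4. Expected numbers out of 567:
  black: 567 × 1/4 = 141.75
  blue: 567 × 2/4 = 283.5
  white: 567 × 1/4 = 141.75
χ² = Σ (O − E)² / E
  black: (144 − 141.75)² / 141.75 = 0.0357
  blue: (284 − 283.5)² / 283.5 = 0.0009
  white: (139 − 141.75)² / 141.75 = 0.0534
χ² = 0.0357 + 0.0009 + 0.0534 = 0.090
Degrees of freedom = 3 − 1 = 2; critical value at α = 0.05 is 5.991.
Since 0.090 < 5.991, we fail to reject the null hypothesis — the data are consistent with the 1:2:1 ratio.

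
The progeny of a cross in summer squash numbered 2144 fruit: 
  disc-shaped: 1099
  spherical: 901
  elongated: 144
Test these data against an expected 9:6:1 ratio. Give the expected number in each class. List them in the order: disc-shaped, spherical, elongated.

Under the 9:6:1 hypothesis (Σ ratio = 16, N = 2144):
  disc-shaped: 2144 × 9/16 = 1206
  spherical: 2144 × 6/16 = 804
  elongated: 2144 × 1/16 = 134

1206, 804, 134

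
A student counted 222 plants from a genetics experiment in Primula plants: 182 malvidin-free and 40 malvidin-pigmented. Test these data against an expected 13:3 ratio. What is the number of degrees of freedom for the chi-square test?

1

A goodness-of-fit test with 2 phenotype classes has df = 2 − 1 = 1.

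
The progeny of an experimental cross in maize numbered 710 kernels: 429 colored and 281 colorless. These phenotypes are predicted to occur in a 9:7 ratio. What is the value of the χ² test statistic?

5.023

Expected counts for N = 710 under a 9:7 ratio (total parts = 16):
  colored: 710 × 9/16 = 399.375
  colorless: 710 × 7/16 = 310.625
χ² = Σ (O − E)² / E
  colored: (429 − 399.375)² / 399.375 = 2.1975
  colorless: (281 − 310.625)² / 310.625 = 2.8254
χ² = 2.1975 + 2.8254 = 5.0229 ≈ 5.023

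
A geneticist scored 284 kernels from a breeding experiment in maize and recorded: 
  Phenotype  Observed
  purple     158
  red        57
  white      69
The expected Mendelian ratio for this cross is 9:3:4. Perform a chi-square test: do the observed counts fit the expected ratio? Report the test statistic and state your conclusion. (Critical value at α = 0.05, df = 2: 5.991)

Under the 9:3:4 hypothesis (Σ ratio = 16, N = 284):
  purple: 284 × 9/16 = 159.75
  red: 284 × 3/16 = 53.25
  white: 284 × 4/16 = 71
χ² = Σ (O − E)² / E
  purple: (158 − 159.75)² / 159.75 = 0.0192
  red: (57 − 53.25)² / 53.25 = 0.2641
  white: (69 − 71)² / 71 = 0.0563
χ² = 0.0192 + 0.2641 + 0.0563 = 0.3396 ≈ 0.340
Degrees of freedom = 3 − 1 = 2; critical value at α = 0.05 is 5.991.
Since 0.340 < 5.991, we fail to reject the null hypothesis — the data are consistent with the 9:3:4 ratio.

0.340; consistent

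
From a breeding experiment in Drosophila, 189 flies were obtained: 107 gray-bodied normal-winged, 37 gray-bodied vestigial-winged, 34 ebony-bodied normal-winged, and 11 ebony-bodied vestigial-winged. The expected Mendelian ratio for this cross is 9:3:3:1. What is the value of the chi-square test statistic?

Under the 9:3:3:1 hypothesis (Σ ratio = 16, N = 189):
  gray-bodied normal-winged: 189 × 9/16 = 106.3125
  gray-bodied vestigial-winged: 189 × 3/16 = 35.4375
  ebony-bodied normal-winged: 189 × 3/16 = 35.4375
  ebony-bodied vestigial-winged: 189 × 1/16 = 11.8125
χ² = Σ (O − E)² / E
  gray-bodied normal-winged: (107 − 106.3125)² / 106.3125 = 0.0044
  gray-bodied vestigial-winged: (37 − 35.4375)² / 35.4375 = 0.0689
  ebony-bodied normal-winged: (34 − 35.4375)² / 35.4375 = 0.0583
  ebony-bodied vestigial-winged: (11 − 11.8125)² / 11.8125 = 0.0559
χ² = 0.0044 + 0.0689 + 0.0583 + 0.0559 = 0.1875 ≈ 0.188

0.188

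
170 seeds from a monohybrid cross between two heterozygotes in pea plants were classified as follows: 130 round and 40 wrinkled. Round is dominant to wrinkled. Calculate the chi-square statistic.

0.196

For a monohybrid cross between heterozygotes with complete dominance, the expected phenotypic ratio is 3:1.
Under the 3:1 hypothesis (Σ ratio = 4, N = 170):
  round: 170 × 3/4 = 127.5
  wrinkled: 170 × 1/4 = 42.5
χ² = Σ (O − E)² / E
  round: (130 − 127.5)² / 127.5 = 0.0490
  wrinkled: (40 − 42.5)² / 42.5 = 0.1471
χ² = 0.0490 + 0.1471 = 0.1961 ≈ 0.196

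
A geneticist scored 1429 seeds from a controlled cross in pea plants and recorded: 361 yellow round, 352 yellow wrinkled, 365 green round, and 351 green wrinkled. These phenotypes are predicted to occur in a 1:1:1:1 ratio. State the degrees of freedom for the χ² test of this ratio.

A goodness-of-fit test with 4 phenotype classes has df = 4 − 1 = 3.

3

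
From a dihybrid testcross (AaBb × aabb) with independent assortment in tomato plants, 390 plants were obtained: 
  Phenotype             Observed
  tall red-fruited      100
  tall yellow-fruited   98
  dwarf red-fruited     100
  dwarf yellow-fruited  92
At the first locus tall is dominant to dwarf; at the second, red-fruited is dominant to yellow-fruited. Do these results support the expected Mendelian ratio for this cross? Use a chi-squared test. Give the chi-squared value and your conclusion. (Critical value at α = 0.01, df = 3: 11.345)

0.441; consistent

A dihybrid testcross with independent assortment gives a 1:1:1:1 ratio.
The 1:1:1:1 ratio has 4 parts, so with N = 390 the expected counts are:
  tall red-fruited: 390 × 1/4 = 97.5
  tall yellow-fruited: 390 × 1/4 = 97.5
  dwarf red-fruited: 390 × 1/4 = 97.5
  dwarf yellow-fruited: 390 × 1/4 = 97.5
χ² = Σ (O − E)² / E
  tall red-fruited: (100 − 97.5)² / 97.5 = 0.0641
  tall yellow-fruited: (98 − 97.5)² / 97.5 = 0.0026
  dwarf red-fruited: (100 − 97.5)² / 97.5 = 0.0641
  dwarf yellow-fruited: (92 − 97.5)² / 97.5 = 0.3103
χ² = 0.0641 + 0.0026 + 0.0641 + 0.3103 = 0.4411 ≈ 0.441
Degrees of freedom = 4 − 1 = 3; critical value at α = 0.01 is 11.345.
Since 0.441 < 11.345, we fail to reject the null hypothesis — the data are consistent with the 1:1:1:1 ratio.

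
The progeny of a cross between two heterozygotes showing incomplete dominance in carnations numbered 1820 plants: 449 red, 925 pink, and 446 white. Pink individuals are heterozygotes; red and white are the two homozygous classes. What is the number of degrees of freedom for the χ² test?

2

With incomplete dominance, a heterozygote × heterozygote cross gives a 1:2:1 phenotypic ratio.
A goodness-of-fit test with 3 phenotype classes has df = 3 − 1 = 2.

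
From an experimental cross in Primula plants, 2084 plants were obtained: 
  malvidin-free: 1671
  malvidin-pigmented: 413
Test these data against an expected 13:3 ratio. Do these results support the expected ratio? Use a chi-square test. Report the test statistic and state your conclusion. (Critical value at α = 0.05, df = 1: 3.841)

Total ratio parts = 16. Expected numbers out of 2084:
  malvidin-free: 2084 × 13/16 = 1693.25
  malvidin-pigmented: 2084 × 3/16 = 390.75
χ² = Σ (O − E)² / E
  malvidin-free: (1671 − 1693.25)² / 1693.25 = 0.2924
  malvidin-pigmented: (413 − 390.75)² / 390.75 = 1.2670
χ² = 0.2924 + 1.2670 = 1.5594 ≈ 1.559
Degrees of freedom = 2 − 1 = 1; critical value at α = 0.05 is 3.841.
Since 1.559 < 3.841, we fail to reject the null hypothesis — the data are consistent with the 13:3 ratio.

1.559; consistent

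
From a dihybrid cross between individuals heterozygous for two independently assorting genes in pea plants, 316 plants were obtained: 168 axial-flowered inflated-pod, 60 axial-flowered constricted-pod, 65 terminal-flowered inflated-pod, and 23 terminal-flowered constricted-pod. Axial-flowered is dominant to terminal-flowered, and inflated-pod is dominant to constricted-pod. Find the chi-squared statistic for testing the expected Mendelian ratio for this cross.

1.637

A dihybrid F₂ with independent assortment and complete dominance at both loci gives a 9:3:3:1 phenotypic ratio.
The 9:3:3:1 ratio has 16 parts, so with N = 316 the expected counts are:
  axial-flowered inflated-pod: 316 × 9/16 = 177.75
  axial-flowered constricted-pod: 316 × 3/16 = 59.25
  terminal-flowered inflated-pod: 316 × 3/16 = 59.25
  terminal-flowered constricted-pod: 316 × 1/16 = 19.75
χ² = Σ (O − E)² / E
  axial-flowered inflated-pod: (168 − 177.75)² / 177.75 = 0.5348
  axial-flowered constricted-pod: (60 − 59.25)² / 59.25 = 0.0095
  terminal-flowered inflated-pod: (65 − 59.25)² / 59.25 = 0.5580
  terminal-flowered constricted-pod: (23 − 19.75)² / 19.75 = 0.5348
χ² = 0.5348 + 0.0095 + 0.5580 + 0.5348 = 1.6371 ≈ 1.637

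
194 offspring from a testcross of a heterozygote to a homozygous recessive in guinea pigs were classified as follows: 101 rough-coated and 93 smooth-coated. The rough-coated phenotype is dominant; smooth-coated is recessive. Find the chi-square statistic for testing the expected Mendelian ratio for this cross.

A testcross of a heterozygote (Aa × aa) gives a 1:1 phenotypic ratio.
Expected counts for N = 194 under a 1:1 ratio (total parts = 2):
  rough-coated: 194 × 1/2 = 97
  smooth-coated: 194 × 1/2 = 97
χ² = Σ (O − E)² / E
  rough-coated: (101 − 97)² / 97 = 0.1649
  smooth-coated: (93 − 97)² / 97 = 0.1649
χ² = 0.1649 + 0.1649 = 0.3298 ≈ 0.330

0.330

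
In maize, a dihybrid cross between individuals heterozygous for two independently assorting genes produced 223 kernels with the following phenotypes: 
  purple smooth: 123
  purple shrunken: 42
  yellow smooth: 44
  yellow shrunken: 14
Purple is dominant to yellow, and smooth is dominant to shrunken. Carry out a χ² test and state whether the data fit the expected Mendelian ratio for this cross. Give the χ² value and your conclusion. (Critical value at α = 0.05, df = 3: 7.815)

A dihybrid F₂ with independent assortment and complete dominance at both loci gives a 9:3:3:1 phenotypic ratio.
Expected counts for N = 223 under a 9:3:3:1 ratio (total parts = 16):
  purple smooth: 223 × 9/16 = 125.4375
  purple shrunken: 223 × 3/16 = 41.8125
  yellow smooth: 223 × 3/16 = 41.8125
  yellow shrunken: 223 × 1/16 = 13.9375
χ² = Σ (O − E)² / E
  purple smooth: (123 − 125.4375)² / 125.4375 = 0.0474
  purple shrunken: (42 − 41.8125)² / 41.8125 = 0.0008
  yellow smooth: (44 − 41.8125)² / 41.8125 = 0.1144
  yellow shrunken: (14 − 13.9375)² / 13.9375 = 0.0003
χ² = 0.0474 + 0.0008 + 0.1144 + 0.0003 = 0.1629 ≈ 0.163
Degrees of freedom = 4 − 1 = 3; critical value at α = 0.05 is 7.815.
Since 0.163 < 7.815, we fail to reject the null hypothesis — the data are consistent with the 9:3:3:1 ratio.

0.163; consistent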